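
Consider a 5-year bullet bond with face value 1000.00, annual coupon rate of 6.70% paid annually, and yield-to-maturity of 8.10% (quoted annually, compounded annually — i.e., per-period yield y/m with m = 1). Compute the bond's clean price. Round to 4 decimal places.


Answer: Price = 944.2491

Derivation:
Coupon per period c = face * coupon_rate / m = 67.000000
Periods per year m = 1; per-period yield y/m = 0.081000
Number of cashflows N = 5
Cashflows (t years, CF_t, discount factor 1/(1+y/m)^(m*t), PV):
  t = 1.0000: CF_t = 67.000000, DF = 0.925069, PV = 61.979648
  t = 2.0000: CF_t = 67.000000, DF = 0.855753, PV = 57.335475
  t = 3.0000: CF_t = 67.000000, DF = 0.791631, PV = 53.039292
  t = 4.0000: CF_t = 67.000000, DF = 0.732314, PV = 49.065025
  t = 5.0000: CF_t = 1067.000000, DF = 0.677441, PV = 722.829635
Price P = sum_t PV_t = 944.249076


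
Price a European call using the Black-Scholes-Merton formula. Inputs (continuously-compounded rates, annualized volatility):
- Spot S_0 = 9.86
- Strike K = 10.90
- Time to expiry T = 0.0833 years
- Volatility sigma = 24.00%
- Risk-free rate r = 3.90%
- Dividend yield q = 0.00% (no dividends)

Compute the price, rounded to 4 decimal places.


d1 = (ln(S/K) + (r - q + 0.5*sigma^2) * T) / (sigma * sqrt(T)) = -1.36612349
d2 = d1 - sigma * sqrt(T) = -1.43539167
exp(-rT) = 0.99675657; exp(-qT) = 1.00000000
C = S_0 * exp(-qT) * N(d1) - K * exp(-rT) * N(d2)
N(d1) = 0.08595010; N(d2) = 0.07558776
C = 9.8600 * 1.00000000 * 0.08595010 - 10.9000 * 0.99675657 * 0.07558776 = 0.0262

Answer: Price = 0.0262


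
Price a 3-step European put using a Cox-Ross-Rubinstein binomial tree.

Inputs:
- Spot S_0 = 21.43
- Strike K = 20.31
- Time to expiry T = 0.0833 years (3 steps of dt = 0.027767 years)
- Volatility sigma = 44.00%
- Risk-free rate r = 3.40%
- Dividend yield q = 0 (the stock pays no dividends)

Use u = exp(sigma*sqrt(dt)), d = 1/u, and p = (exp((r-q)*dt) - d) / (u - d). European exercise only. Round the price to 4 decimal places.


Answer: Price = V(0,0) = 0.5673

Derivation:
dt = T/N = 0.027767
u = exp(sigma*sqrt(dt)) = 1.076073; d = 1/u = 0.929305
p = (exp((r-q)*dt) - d) / (u - d) = 0.488114
Discount per step: exp(-r*dt) = 0.999056
Stock lattice S(k, i) with i counting down-moves:
  k=0: S(0,0) = 21.4300
  k=1: S(1,0) = 23.0603; S(1,1) = 19.9150
  k=2: S(2,0) = 24.8145; S(2,1) = 21.4300; S(2,2) = 18.5071
  k=3: S(3,0) = 26.7022; S(3,1) = 23.0603; S(3,2) = 19.9150; S(3,3) = 17.1987
Terminal payoffs V(N, i) = max(K - S_T, 0):
  V(3,0) = 0.000000; V(3,1) = 0.000000; V(3,2) = 0.395001; V(3,3) = 3.111265
Backward induction: V(k, i) = exp(-r*dt) * [p * V(k+1, i) + (1-p) * V(k+1, i+1)].
  V(2,0) = exp(-r*dt) * [p*0.000000 + (1-p)*0.000000] = 0.000000
  V(2,1) = exp(-r*dt) * [p*0.000000 + (1-p)*0.395001] = 0.202005
  V(2,2) = exp(-r*dt) * [p*0.395001 + (1-p)*3.111265] = 1.783734
  V(1,0) = exp(-r*dt) * [p*0.000000 + (1-p)*0.202005] = 0.103306
  V(1,1) = exp(-r*dt) * [p*0.202005 + (1-p)*1.783734] = 1.010716
  V(0,0) = exp(-r*dt) * [p*0.103306 + (1-p)*1.010716] = 0.567261


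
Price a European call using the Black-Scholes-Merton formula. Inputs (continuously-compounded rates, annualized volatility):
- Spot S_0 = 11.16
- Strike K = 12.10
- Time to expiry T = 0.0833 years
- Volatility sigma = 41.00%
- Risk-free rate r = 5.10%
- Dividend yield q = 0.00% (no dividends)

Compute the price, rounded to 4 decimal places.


d1 = (ln(S/K) + (r - q + 0.5*sigma^2) * T) / (sigma * sqrt(T)) = -0.58833760
d2 = d1 - sigma * sqrt(T) = -0.70667073
exp(-rT) = 0.99576071; exp(-qT) = 1.00000000
C = S_0 * exp(-qT) * N(d1) - K * exp(-rT) * N(d2)
N(d1) = 0.27815286; N(d2) = 0.23988556
C = 11.1600 * 1.00000000 * 0.27815286 - 12.1000 * 0.99576071 * 0.23988556 = 0.2139

Answer: Price = 0.2139


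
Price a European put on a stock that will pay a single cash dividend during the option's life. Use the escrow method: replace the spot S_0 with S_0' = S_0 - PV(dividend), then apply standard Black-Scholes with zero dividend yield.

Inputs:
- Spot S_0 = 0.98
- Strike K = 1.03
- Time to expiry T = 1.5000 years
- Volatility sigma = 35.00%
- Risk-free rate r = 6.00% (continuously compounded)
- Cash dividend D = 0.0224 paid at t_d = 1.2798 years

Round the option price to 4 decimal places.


Answer: Price = 0.1525

Derivation:
PV(D) = D * exp(-r * t_d) = 0.0224 * 0.92608616 = 0.02074433
S_0' = S_0 - PV(D) = 0.9800 - 0.02074433 = 0.95925567
d1 = (ln(S_0'/K) + (r + sigma^2/2)*T) / (sigma*sqrt(T)) = 0.25828950
d2 = d1 - sigma*sqrt(T) = -0.17037121
exp(-rT) = 0.91393119
N(-d1) = 0.39809175; N(-d2) = 0.56764089
P = K * exp(-rT) * N(-d2) - S_0' * N(-d1) = 1.0300 * 0.91393119 * 0.56764089 - 0.95925567 * 0.39809175 = 0.1525


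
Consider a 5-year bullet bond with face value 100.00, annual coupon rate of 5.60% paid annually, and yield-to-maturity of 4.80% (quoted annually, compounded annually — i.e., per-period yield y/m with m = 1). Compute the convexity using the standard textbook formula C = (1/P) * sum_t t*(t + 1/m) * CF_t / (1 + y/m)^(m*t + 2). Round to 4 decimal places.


Coupon per period c = face * coupon_rate / m = 5.600000
Periods per year m = 1; per-period yield y/m = 0.048000
Number of cashflows N = 5
Cashflows (t years, CF_t, discount factor 1/(1+y/m)^(m*t), PV):
  t = 1.0000: CF_t = 5.600000, DF = 0.954198, PV = 5.343511
  t = 2.0000: CF_t = 5.600000, DF = 0.910495, PV = 5.098770
  t = 3.0000: CF_t = 5.600000, DF = 0.868793, PV = 4.865239
  t = 4.0000: CF_t = 5.600000, DF = 0.829001, PV = 4.642404
  t = 5.0000: CF_t = 105.600000, DF = 0.791031, PV = 83.532890
Price P = sum_t PV_t = 103.482814
Convexity numerator sum_t t*(t + 1/m) * CF_t / (1+y/m)^(m*t + 2):
  t = 1.0000: term = 9.730478
  t = 2.0000: term = 27.854422
  t = 3.0000: term = 53.157293
  t = 4.0000: term = 84.537680
  t = 5.0000: term = 2281.687664
Convexity = (1/P) * sum = 2456.967537 / 103.482814 = 23.742759

Answer: Convexity = 23.7428


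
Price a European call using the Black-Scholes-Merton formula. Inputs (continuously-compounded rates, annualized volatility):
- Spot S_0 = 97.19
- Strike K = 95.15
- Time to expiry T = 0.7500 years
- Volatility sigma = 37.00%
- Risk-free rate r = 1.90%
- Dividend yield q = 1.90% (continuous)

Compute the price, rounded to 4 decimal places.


Answer: Price = 13.0999

Derivation:
d1 = (ln(S/K) + (r - q + 0.5*sigma^2) * T) / (sigma * sqrt(T)) = 0.22641721
d2 = d1 - sigma * sqrt(T) = -0.09401219
exp(-rT) = 0.98585105; exp(-qT) = 0.98585105
C = S_0 * exp(-qT) * N(d1) - K * exp(-rT) * N(d2)
N(d1) = 0.58956153; N(d2) = 0.46254974
C = 97.1900 * 0.98585105 * 0.58956153 - 95.1500 * 0.98585105 * 0.46254974 = 13.0999


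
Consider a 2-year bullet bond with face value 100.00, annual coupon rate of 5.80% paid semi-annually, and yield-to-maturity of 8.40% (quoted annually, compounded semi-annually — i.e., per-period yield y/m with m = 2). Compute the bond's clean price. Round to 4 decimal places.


Coupon per period c = face * coupon_rate / m = 2.900000
Periods per year m = 2; per-period yield y/m = 0.042000
Number of cashflows N = 4
Cashflows (t years, CF_t, discount factor 1/(1+y/m)^(m*t), PV):
  t = 0.5000: CF_t = 2.900000, DF = 0.959693, PV = 2.783109
  t = 1.0000: CF_t = 2.900000, DF = 0.921010, PV = 2.670930
  t = 1.5000: CF_t = 2.900000, DF = 0.883887, PV = 2.563273
  t = 2.0000: CF_t = 102.900000, DF = 0.848260, PV = 87.285981
Price P = sum_t PV_t = 95.303294

Answer: Price = 95.3033


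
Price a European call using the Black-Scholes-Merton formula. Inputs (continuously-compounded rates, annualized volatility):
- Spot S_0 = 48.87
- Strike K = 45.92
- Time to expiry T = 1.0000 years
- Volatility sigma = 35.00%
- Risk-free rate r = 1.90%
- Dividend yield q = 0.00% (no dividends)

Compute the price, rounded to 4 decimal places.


Answer: Price = 8.6044

Derivation:
d1 = (ln(S/K) + (r - q + 0.5*sigma^2) * T) / (sigma * sqrt(T)) = 0.40717988
d2 = d1 - sigma * sqrt(T) = 0.05717988
exp(-rT) = 0.98117936; exp(-qT) = 1.00000000
C = S_0 * exp(-qT) * N(d1) - K * exp(-rT) * N(d2)
N(d1) = 0.65806206; N(d2) = 0.52279905
C = 48.8700 * 1.00000000 * 0.65806206 - 45.9200 * 0.98117936 * 0.52279905 = 8.6044


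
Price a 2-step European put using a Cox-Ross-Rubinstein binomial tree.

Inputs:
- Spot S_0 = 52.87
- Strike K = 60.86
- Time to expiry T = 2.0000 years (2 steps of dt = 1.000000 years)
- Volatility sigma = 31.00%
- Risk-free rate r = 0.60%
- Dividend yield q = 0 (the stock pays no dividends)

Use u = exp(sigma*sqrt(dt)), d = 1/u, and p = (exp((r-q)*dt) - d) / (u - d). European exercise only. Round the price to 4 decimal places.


Answer: Price = V(0,0) = 14.1858

Derivation:
dt = T/N = 1.000000
u = exp(sigma*sqrt(dt)) = 1.363425; d = 1/u = 0.733447
p = (exp((r-q)*dt) - d) / (u - d) = 0.432668
Discount per step: exp(-r*dt) = 0.994018
Stock lattice S(k, i) with i counting down-moves:
  k=0: S(0,0) = 52.8700
  k=1: S(1,0) = 72.0843; S(1,1) = 38.7773
  k=2: S(2,0) = 98.2815; S(2,1) = 52.8700; S(2,2) = 28.4411
Terminal payoffs V(N, i) = max(K - S_T, 0):
  V(2,0) = 0.000000; V(2,1) = 7.990000; V(2,2) = 32.418878
Backward induction: V(k, i) = exp(-r*dt) * [p * V(k+1, i) + (1-p) * V(k+1, i+1)].
  V(1,0) = exp(-r*dt) * [p*0.000000 + (1-p)*7.990000] = 4.505870
  V(1,1) = exp(-r*dt) * [p*7.990000 + (1-p)*32.418878] = 21.718593
  V(0,0) = exp(-r*dt) * [p*4.505870 + (1-p)*21.718593] = 14.185836


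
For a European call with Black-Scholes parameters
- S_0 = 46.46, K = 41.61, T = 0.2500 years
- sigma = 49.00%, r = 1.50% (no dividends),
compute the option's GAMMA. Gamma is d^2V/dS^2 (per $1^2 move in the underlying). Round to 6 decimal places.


d1 = 0.5878110382; d2 = 0.3428110382
phi(d1) = 0.3356455987; exp(-qT) = 1.0000000000; exp(-rT) = 0.9962570225
Gamma = exp(-qT) * phi(d1) / (S * sigma * sqrt(T)) = 1.0000000000 * 0.3356455987 / (46.4600 * 0.4900 * 0.5000000000) = 0.029487

Answer: Gamma = 0.029487


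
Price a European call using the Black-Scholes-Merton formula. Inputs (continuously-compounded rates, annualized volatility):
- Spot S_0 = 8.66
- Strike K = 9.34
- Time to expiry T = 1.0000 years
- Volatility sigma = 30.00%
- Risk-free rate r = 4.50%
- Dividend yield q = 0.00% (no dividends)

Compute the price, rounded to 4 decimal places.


Answer: Price = 0.9195

Derivation:
d1 = (ln(S/K) + (r - q + 0.5*sigma^2) * T) / (sigma * sqrt(T)) = 0.04802823
d2 = d1 - sigma * sqrt(T) = -0.25197177
exp(-rT) = 0.95599748; exp(-qT) = 1.00000000
C = S_0 * exp(-qT) * N(d1) - K * exp(-rT) * N(d2)
N(d1) = 0.51915313; N(d2) = 0.40053144
C = 8.6600 * 1.00000000 * 0.51915313 - 9.3400 * 0.95599748 * 0.40053144 = 0.9195


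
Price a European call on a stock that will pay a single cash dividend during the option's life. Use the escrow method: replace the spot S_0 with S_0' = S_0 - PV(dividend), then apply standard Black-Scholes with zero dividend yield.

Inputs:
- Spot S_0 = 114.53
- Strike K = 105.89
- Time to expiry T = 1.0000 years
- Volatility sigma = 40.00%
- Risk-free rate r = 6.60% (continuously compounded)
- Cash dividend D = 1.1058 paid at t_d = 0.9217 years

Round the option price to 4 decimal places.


Answer: Price = 24.9738

Derivation:
PV(D) = D * exp(-r * t_d) = 1.1058 * 0.94098112 = 1.04053693
S_0' = S_0 - PV(D) = 114.5300 - 1.04053693 = 113.48946307
d1 = (ln(S_0'/K) + (r + sigma^2/2)*T) / (sigma*sqrt(T)) = 0.53827294
d2 = d1 - sigma*sqrt(T) = 0.13827294
exp(-rT) = 0.93613086
N(d1) = 0.70480569; N(d2) = 0.55498765
C = S_0' * N(d1) - K * exp(-rT) * N(d2) = 113.48946307 * 0.70480569 - 105.8900 * 0.93613086 * 0.55498765 = 24.9738


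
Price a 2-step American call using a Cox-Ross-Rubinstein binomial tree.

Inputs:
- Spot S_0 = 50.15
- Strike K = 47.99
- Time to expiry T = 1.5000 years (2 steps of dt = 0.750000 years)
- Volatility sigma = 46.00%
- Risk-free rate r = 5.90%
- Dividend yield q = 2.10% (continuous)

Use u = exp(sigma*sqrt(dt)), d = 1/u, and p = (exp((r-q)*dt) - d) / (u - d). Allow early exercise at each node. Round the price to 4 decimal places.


Answer: Price = V(0,0) = 12.0324

Derivation:
dt = T/N = 0.750000
u = exp(sigma*sqrt(dt)) = 1.489398; d = 1/u = 0.671412
p = (exp((r-q)*dt) - d) / (u - d) = 0.437047
Discount per step: exp(-r*dt) = 0.956715
Stock lattice S(k, i) with i counting down-moves:
  k=0: S(0,0) = 50.1500
  k=1: S(1,0) = 74.6933; S(1,1) = 33.6713
  k=2: S(2,0) = 111.2480; S(2,1) = 50.1500; S(2,2) = 22.6074
Terminal payoffs V(N, i) = max(S_T - K, 0):
  V(2,0) = 63.257994; V(2,1) = 2.160000; V(2,2) = 0.000000
Backward induction: V(k, i) = exp(-r*dt) * [p * V(k+1, i) + (1-p) * V(k+1, i+1)]; then take max(V_cont, immediate exercise) for American.
  V(1,0) = exp(-r*dt) * [p*63.257994 + (1-p)*2.160000] = 27.613341; exercise = 26.703285; V(1,0) = max -> 27.613341
  V(1,1) = exp(-r*dt) * [p*2.160000 + (1-p)*0.000000] = 0.903158; exercise = 0.000000; V(1,1) = max -> 0.903158
  V(0,0) = exp(-r*dt) * [p*27.613341 + (1-p)*0.903158] = 12.032365; exercise = 2.160000; V(0,0) = max -> 12.032365


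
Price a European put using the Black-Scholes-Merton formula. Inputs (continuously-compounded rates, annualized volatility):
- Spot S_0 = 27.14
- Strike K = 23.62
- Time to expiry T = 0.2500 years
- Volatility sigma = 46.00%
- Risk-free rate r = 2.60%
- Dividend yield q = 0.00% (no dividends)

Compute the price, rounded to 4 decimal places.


d1 = (ln(S/K) + (r - q + 0.5*sigma^2) * T) / (sigma * sqrt(T)) = 0.74723845
d2 = d1 - sigma * sqrt(T) = 0.51723845
exp(-rT) = 0.99352108; exp(-qT) = 1.00000000
P = K * exp(-rT) * N(-d2) - S_0 * exp(-qT) * N(-d1)
N(-d1) = 0.22745982; N(-d2) = 0.30249486
P = 23.6200 * 0.99352108 * 0.30249486 - 27.1400 * 1.00000000 * 0.22745982 = 0.9254

Answer: Price = 0.9254


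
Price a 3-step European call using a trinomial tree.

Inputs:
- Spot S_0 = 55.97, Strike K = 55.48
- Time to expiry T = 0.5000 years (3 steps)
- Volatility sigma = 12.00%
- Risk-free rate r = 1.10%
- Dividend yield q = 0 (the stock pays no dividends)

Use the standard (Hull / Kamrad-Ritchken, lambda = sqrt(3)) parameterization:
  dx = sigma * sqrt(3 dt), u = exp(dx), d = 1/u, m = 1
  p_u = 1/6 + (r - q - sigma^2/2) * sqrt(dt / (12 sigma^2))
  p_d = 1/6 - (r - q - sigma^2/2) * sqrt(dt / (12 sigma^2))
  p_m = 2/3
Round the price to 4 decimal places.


Answer: Price = V(0,0) = 2.2144

Derivation:
dt = T/N = 0.166667; dx = sigma*sqrt(3*dt) = 0.084853
u = exp(dx) = 1.088557; d = 1/u = 0.918647
p_u = 0.170399, p_m = 0.666667, p_d = 0.162935
Discount per step: exp(-r*dt) = 0.998168
Stock lattice S(k, j) with j the centered position index:
  k=0: S(0,+0) = 55.9700
  k=1: S(1,-1) = 51.4167; S(1,+0) = 55.9700; S(1,+1) = 60.9265
  k=2: S(2,-2) = 47.2338; S(2,-1) = 51.4167; S(2,+0) = 55.9700; S(2,+1) = 60.9265; S(2,+2) = 66.3220
  k=3: S(3,-3) = 43.3912; S(3,-2) = 47.2338; S(3,-1) = 51.4167; S(3,+0) = 55.9700; S(3,+1) = 60.9265; S(3,+2) = 66.3220; S(3,+3) = 72.1953
Terminal payoffs V(N, j) = max(S_T - K, 0):
  V(3,-3) = 0.000000; V(3,-2) = 0.000000; V(3,-1) = 0.000000; V(3,+0) = 0.490000; V(3,+1) = 5.446526; V(3,+2) = 10.841986; V(3,+3) = 16.715251
Backward induction: V(k, j) = exp(-r*dt) * [p_u * V(k+1, j+1) + p_m * V(k+1, j) + p_d * V(k+1, j-1)]
  V(2,-2) = exp(-r*dt) * [p_u*0.000000 + p_m*0.000000 + p_d*0.000000] = 0.000000
  V(2,-1) = exp(-r*dt) * [p_u*0.490000 + p_m*0.000000 + p_d*0.000000] = 0.083342
  V(2,+0) = exp(-r*dt) * [p_u*5.446526 + p_m*0.490000 + p_d*0.000000] = 1.252449
  V(2,+1) = exp(-r*dt) * [p_u*10.841986 + p_m*5.446526 + p_d*0.490000] = 5.548134
  V(2,+2) = exp(-r*dt) * [p_u*16.715251 + p_m*10.841986 + p_d*5.446526] = 10.943593
  V(1,-1) = exp(-r*dt) * [p_u*1.252449 + p_m*0.083342 + p_d*0.000000] = 0.268484
  V(1,+0) = exp(-r*dt) * [p_u*5.548134 + p_m*1.252449 + p_d*0.083342] = 1.790654
  V(1,+1) = exp(-r*dt) * [p_u*10.943593 + p_m*5.548134 + p_d*1.252449] = 5.757032
  V(0,+0) = exp(-r*dt) * [p_u*5.757032 + p_m*1.790654 + p_d*0.268484] = 2.214441


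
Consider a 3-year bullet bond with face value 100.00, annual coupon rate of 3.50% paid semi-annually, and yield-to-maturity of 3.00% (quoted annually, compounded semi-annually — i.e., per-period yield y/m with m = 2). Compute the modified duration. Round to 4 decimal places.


Answer: Modified duration = 2.8325

Derivation:
Coupon per period c = face * coupon_rate / m = 1.750000
Periods per year m = 2; per-period yield y/m = 0.015000
Number of cashflows N = 6
Cashflows (t years, CF_t, discount factor 1/(1+y/m)^(m*t), PV):
  t = 0.5000: CF_t = 1.750000, DF = 0.985222, PV = 1.724138
  t = 1.0000: CF_t = 1.750000, DF = 0.970662, PV = 1.698658
  t = 1.5000: CF_t = 1.750000, DF = 0.956317, PV = 1.673555
  t = 2.0000: CF_t = 1.750000, DF = 0.942184, PV = 1.648822
  t = 2.5000: CF_t = 1.750000, DF = 0.928260, PV = 1.624456
  t = 3.0000: CF_t = 101.750000, DF = 0.914542, PV = 93.054668
Price P = sum_t PV_t = 101.424297
First compute Macaulay numerator sum_t t * PV_t:
  t * PV_t at t = 0.5000: 0.862069
  t * PV_t at t = 1.0000: 1.698658
  t * PV_t at t = 1.5000: 2.510332
  t * PV_t at t = 2.0000: 3.297645
  t * PV_t at t = 2.5000: 4.061139
  t * PV_t at t = 3.0000: 279.164004
Macaulay duration D = 291.593847 / 101.424297 = 2.874990
Modified duration = D / (1 + y/m) = 2.874990 / (1 + 0.015000) = 2.832503


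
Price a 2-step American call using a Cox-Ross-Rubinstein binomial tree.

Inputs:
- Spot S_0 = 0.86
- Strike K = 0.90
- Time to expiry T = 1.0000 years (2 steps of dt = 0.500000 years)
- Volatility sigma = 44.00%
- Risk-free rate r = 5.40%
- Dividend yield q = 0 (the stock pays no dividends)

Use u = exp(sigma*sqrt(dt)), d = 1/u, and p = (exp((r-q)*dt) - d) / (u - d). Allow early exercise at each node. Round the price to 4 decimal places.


dt = T/N = 0.500000
u = exp(sigma*sqrt(dt)) = 1.364963; d = 1/u = 0.732621
p = (exp((r-q)*dt) - d) / (u - d) = 0.466120
Discount per step: exp(-r*dt) = 0.973361
Stock lattice S(k, i) with i counting down-moves:
  k=0: S(0,0) = 0.8600
  k=1: S(1,0) = 1.1739; S(1,1) = 0.6301
  k=2: S(2,0) = 1.6023; S(2,1) = 0.8600; S(2,2) = 0.4616
Terminal payoffs V(N, i) = max(S_T - K, 0):
  V(2,0) = 0.702286; V(2,1) = 0.000000; V(2,2) = 0.000000
Backward induction: V(k, i) = exp(-r*dt) * [p * V(k+1, i) + (1-p) * V(k+1, i+1)]; then take max(V_cont, immediate exercise) for American.
  V(1,0) = exp(-r*dt) * [p*0.702286 + (1-p)*0.000000] = 0.318629; exercise = 0.273868; V(1,0) = max -> 0.318629
  V(1,1) = exp(-r*dt) * [p*0.000000 + (1-p)*0.000000] = 0.000000; exercise = 0.000000; V(1,1) = max -> 0.000000
  V(0,0) = exp(-r*dt) * [p*0.318629 + (1-p)*0.000000] = 0.144563; exercise = 0.000000; V(0,0) = max -> 0.144563

Answer: Price = V(0,0) = 0.1446


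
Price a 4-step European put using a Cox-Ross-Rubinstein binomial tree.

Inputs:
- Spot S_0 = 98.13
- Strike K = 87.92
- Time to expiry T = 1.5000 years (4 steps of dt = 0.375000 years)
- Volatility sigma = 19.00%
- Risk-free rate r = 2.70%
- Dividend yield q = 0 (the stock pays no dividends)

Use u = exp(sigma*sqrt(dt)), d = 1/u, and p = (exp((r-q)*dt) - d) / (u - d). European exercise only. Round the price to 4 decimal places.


Answer: Price = V(0,0) = 3.7003

Derivation:
dt = T/N = 0.375000
u = exp(sigma*sqrt(dt)) = 1.123390; d = 1/u = 0.890163
p = (exp((r-q)*dt) - d) / (u - d) = 0.514578
Discount per step: exp(-r*dt) = 0.989926
Stock lattice S(k, i) with i counting down-moves:
  k=0: S(0,0) = 98.1300
  k=1: S(1,0) = 110.2382; S(1,1) = 87.3517
  k=2: S(2,0) = 123.8405; S(2,1) = 98.1300; S(2,2) = 77.7572
  k=3: S(3,0) = 139.1212; S(3,1) = 110.2382; S(3,2) = 87.3517; S(3,3) = 69.2166
  k=4: S(4,0) = 156.2873; S(4,1) = 123.8405; S(4,2) = 98.1300; S(4,3) = 77.7572; S(4,4) = 61.6141
Terminal payoffs V(N, i) = max(K - S_T, 0):
  V(4,0) = 0.000000; V(4,1) = 0.000000; V(4,2) = 0.000000; V(4,3) = 10.162765; V(4,4) = 26.305941
Backward induction: V(k, i) = exp(-r*dt) * [p * V(k+1, i) + (1-p) * V(k+1, i+1)].
  V(3,0) = exp(-r*dt) * [p*0.000000 + (1-p)*0.000000] = 0.000000
  V(3,1) = exp(-r*dt) * [p*0.000000 + (1-p)*0.000000] = 0.000000
  V(3,2) = exp(-r*dt) * [p*0.000000 + (1-p)*10.162765] = 4.883530
  V(3,3) = exp(-r*dt) * [p*10.162765 + (1-p)*26.305941] = 17.817693
  V(2,0) = exp(-r*dt) * [p*0.000000 + (1-p)*0.000000] = 0.000000
  V(2,1) = exp(-r*dt) * [p*0.000000 + (1-p)*4.883530] = 2.346691
  V(2,2) = exp(-r*dt) * [p*4.883530 + (1-p)*17.817693] = 11.049608
  V(1,0) = exp(-r*dt) * [p*0.000000 + (1-p)*2.346691] = 1.127659
  V(1,1) = exp(-r*dt) * [p*2.346691 + (1-p)*11.049608] = 6.505078
  V(0,0) = exp(-r*dt) * [p*1.127659 + (1-p)*6.505078] = 3.700319


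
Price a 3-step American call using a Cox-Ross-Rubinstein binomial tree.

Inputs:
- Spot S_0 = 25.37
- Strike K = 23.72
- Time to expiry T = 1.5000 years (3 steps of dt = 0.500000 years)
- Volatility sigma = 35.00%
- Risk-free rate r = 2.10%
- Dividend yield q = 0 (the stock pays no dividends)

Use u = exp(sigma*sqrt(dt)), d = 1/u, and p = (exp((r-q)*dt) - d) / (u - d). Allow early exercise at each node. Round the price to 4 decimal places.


Answer: Price = V(0,0) = 5.6933

Derivation:
dt = T/N = 0.500000
u = exp(sigma*sqrt(dt)) = 1.280803; d = 1/u = 0.780760
p = (exp((r-q)*dt) - d) / (u - d) = 0.459551
Discount per step: exp(-r*dt) = 0.989555
Stock lattice S(k, i) with i counting down-moves:
  k=0: S(0,0) = 25.3700
  k=1: S(1,0) = 32.4940; S(1,1) = 19.8079
  k=2: S(2,0) = 41.6184; S(2,1) = 25.3700; S(2,2) = 15.4652
  k=3: S(3,0) = 53.3050; S(3,1) = 32.4940; S(3,2) = 19.8079; S(3,3) = 12.0746
Terminal payoffs V(N, i) = max(S_T - K, 0):
  V(3,0) = 29.584966; V(3,1) = 8.773977; V(3,2) = 0.000000; V(3,3) = 0.000000
Backward induction: V(k, i) = exp(-r*dt) * [p * V(k+1, i) + (1-p) * V(k+1, i+1)]; then take max(V_cont, immediate exercise) for American.
  V(2,0) = exp(-r*dt) * [p*29.584966 + (1-p)*8.773977] = 18.146146; exercise = 17.898389; V(2,0) = max -> 18.146146
  V(2,1) = exp(-r*dt) * [p*8.773977 + (1-p)*0.000000] = 3.989973; exercise = 1.650000; V(2,1) = max -> 3.989973
  V(2,2) = exp(-r*dt) * [p*0.000000 + (1-p)*0.000000] = 0.000000; exercise = 0.000000; V(2,2) = max -> 0.000000
  V(1,0) = exp(-r*dt) * [p*18.146146 + (1-p)*3.989973] = 10.385829; exercise = 8.773977; V(1,0) = max -> 10.385829
  V(1,1) = exp(-r*dt) * [p*3.989973 + (1-p)*0.000000] = 1.814444; exercise = 0.000000; V(1,1) = max -> 1.814444
  V(0,0) = exp(-r*dt) * [p*10.385829 + (1-p)*1.814444] = 5.693336; exercise = 1.650000; V(0,0) = max -> 5.693336


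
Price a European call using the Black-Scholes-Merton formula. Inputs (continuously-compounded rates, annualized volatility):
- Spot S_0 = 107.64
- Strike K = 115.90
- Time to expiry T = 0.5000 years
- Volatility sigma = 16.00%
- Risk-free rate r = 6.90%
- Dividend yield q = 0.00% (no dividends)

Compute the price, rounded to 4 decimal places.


Answer: Price = 3.0861

Derivation:
d1 = (ln(S/K) + (r - q + 0.5*sigma^2) * T) / (sigma * sqrt(T)) = -0.29199466
d2 = d1 - sigma * sqrt(T) = -0.40513174
exp(-rT) = 0.96608834; exp(-qT) = 1.00000000
C = S_0 * exp(-qT) * N(d1) - K * exp(-rT) * N(d2)
N(d1) = 0.38514535; N(d2) = 0.34269034
C = 107.6400 * 1.00000000 * 0.38514535 - 115.9000 * 0.96608834 * 0.34269034 = 3.0861


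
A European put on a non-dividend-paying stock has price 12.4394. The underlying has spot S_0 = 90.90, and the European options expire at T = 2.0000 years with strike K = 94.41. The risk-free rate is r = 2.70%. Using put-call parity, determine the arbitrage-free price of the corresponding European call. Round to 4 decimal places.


Answer: Call price = 13.8923

Derivation:
Put-call parity: C - P = S_0 * exp(-qT) - K * exp(-rT).
S_0 * exp(-qT) = 90.9000 * 1.00000000 = 90.90000000
K * exp(-rT) = 94.4100 * 0.94743211 = 89.44706517
C = P + S*exp(-qT) - K*exp(-rT)
C = 12.4394 + 90.90000000 - 89.44706517 = 13.8923


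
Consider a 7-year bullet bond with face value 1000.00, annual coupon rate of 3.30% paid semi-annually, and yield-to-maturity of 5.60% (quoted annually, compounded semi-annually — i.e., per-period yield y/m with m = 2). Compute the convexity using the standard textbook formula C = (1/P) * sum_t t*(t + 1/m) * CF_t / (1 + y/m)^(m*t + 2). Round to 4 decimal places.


Answer: Convexity = 42.6221

Derivation:
Coupon per period c = face * coupon_rate / m = 16.500000
Periods per year m = 2; per-period yield y/m = 0.028000
Number of cashflows N = 14
Cashflows (t years, CF_t, discount factor 1/(1+y/m)^(m*t), PV):
  t = 0.5000: CF_t = 16.500000, DF = 0.972763, PV = 16.050584
  t = 1.0000: CF_t = 16.500000, DF = 0.946267, PV = 15.613408
  t = 1.5000: CF_t = 16.500000, DF = 0.920493, PV = 15.188140
  t = 2.0000: CF_t = 16.500000, DF = 0.895422, PV = 14.774456
  t = 2.5000: CF_t = 16.500000, DF = 0.871033, PV = 14.372038
  t = 3.0000: CF_t = 16.500000, DF = 0.847308, PV = 13.980582
  t = 3.5000: CF_t = 16.500000, DF = 0.824230, PV = 13.599788
  t = 4.0000: CF_t = 16.500000, DF = 0.801780, PV = 13.229366
  t = 4.5000: CF_t = 16.500000, DF = 0.779941, PV = 12.869033
  t = 5.0000: CF_t = 16.500000, DF = 0.758698, PV = 12.518515
  t = 5.5000: CF_t = 16.500000, DF = 0.738033, PV = 12.177543
  t = 6.0000: CF_t = 16.500000, DF = 0.717931, PV = 11.845859
  t = 6.5000: CF_t = 16.500000, DF = 0.698376, PV = 11.523209
  t = 7.0000: CF_t = 1016.500000, DF = 0.679354, PV = 690.563751
Price P = sum_t PV_t = 868.306273
Convexity numerator sum_t t*(t + 1/m) * CF_t / (1+y/m)^(m*t + 2):
  t = 0.5000: term = 7.594070
  t = 1.0000: term = 22.161683
  t = 1.5000: term = 43.116115
  t = 2.0000: term = 69.902911
  t = 2.5000: term = 101.998411
  t = 3.0000: term = 138.908341
  t = 3.5000: term = 180.166461
  t = 4.0000: term = 225.333261
  t = 4.5000: term = 273.994725
  t = 5.0000: term = 325.761129
  t = 5.5000: term = 380.265910
  t = 6.0000: term = 437.164559
  t = 6.5000: term = 496.133578
  t = 7.0000: term = 34306.534669
Convexity = (1/P) * sum = 37009.035824 / 868.306273 = 42.622099


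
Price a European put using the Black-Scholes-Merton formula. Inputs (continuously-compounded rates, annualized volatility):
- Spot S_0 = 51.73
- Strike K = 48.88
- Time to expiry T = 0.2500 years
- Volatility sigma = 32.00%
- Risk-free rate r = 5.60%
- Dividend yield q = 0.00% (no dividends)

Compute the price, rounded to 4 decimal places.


d1 = (ln(S/K) + (r - q + 0.5*sigma^2) * T) / (sigma * sqrt(T)) = 0.52168481
d2 = d1 - sigma * sqrt(T) = 0.36168481
exp(-rT) = 0.98609754; exp(-qT) = 1.00000000
P = K * exp(-rT) * N(-d2) - S_0 * exp(-qT) * N(-d1)
N(-d1) = 0.30094490; N(-d2) = 0.35879379
P = 48.8800 * 0.98609754 * 0.35879379 - 51.7300 * 1.00000000 * 0.30094490 = 1.7261

Answer: Price = 1.7261


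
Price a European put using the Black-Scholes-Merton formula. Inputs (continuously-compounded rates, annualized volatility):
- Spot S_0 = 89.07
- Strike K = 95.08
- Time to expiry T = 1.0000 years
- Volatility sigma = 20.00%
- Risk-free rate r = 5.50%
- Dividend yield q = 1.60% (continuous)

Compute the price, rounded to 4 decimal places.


d1 = (ln(S/K) + (r - q + 0.5*sigma^2) * T) / (sigma * sqrt(T)) = -0.03148033
d2 = d1 - sigma * sqrt(T) = -0.23148033
exp(-rT) = 0.94648515; exp(-qT) = 0.98412732
P = K * exp(-rT) * N(-d2) - S_0 * exp(-qT) * N(-d1)
N(-d1) = 0.51255676; N(-d2) = 0.59152917
P = 95.0800 * 0.94648515 * 0.59152917 - 89.0700 * 0.98412732 * 0.51255676 = 8.3040

Answer: Price = 8.3040


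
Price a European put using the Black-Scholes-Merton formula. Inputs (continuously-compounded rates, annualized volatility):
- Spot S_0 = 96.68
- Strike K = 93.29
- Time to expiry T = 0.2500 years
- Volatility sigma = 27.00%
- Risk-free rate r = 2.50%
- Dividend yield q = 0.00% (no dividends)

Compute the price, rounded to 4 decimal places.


d1 = (ln(S/K) + (r - q + 0.5*sigma^2) * T) / (sigma * sqrt(T)) = 0.37819359
d2 = d1 - sigma * sqrt(T) = 0.24319359
exp(-rT) = 0.99376949; exp(-qT) = 1.00000000
P = K * exp(-rT) * N(-d2) - S_0 * exp(-qT) * N(-d1)
N(-d1) = 0.35264339; N(-d2) = 0.40392772
P = 93.2900 * 0.99376949 * 0.40392772 - 96.6800 * 1.00000000 * 0.35264339 = 3.3541

Answer: Price = 3.3541


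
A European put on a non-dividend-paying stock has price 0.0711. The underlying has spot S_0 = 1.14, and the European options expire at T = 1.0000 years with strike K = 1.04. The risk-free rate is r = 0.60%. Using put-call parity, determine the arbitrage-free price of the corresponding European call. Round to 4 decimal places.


Put-call parity: C - P = S_0 * exp(-qT) - K * exp(-rT).
S_0 * exp(-qT) = 1.1400 * 1.00000000 = 1.14000000
K * exp(-rT) = 1.0400 * 0.99401796 = 1.03377868
C = P + S*exp(-qT) - K*exp(-rT)
C = 0.0711 + 1.14000000 - 1.03377868 = 0.1773

Answer: Call price = 0.1773


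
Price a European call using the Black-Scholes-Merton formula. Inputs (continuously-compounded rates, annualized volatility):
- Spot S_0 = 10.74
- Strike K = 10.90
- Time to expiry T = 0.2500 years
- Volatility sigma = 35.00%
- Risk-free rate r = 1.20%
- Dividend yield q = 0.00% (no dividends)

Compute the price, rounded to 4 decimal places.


Answer: Price = 0.6913

Derivation:
d1 = (ln(S/K) + (r - q + 0.5*sigma^2) * T) / (sigma * sqrt(T)) = 0.02014171
d2 = d1 - sigma * sqrt(T) = -0.15485829
exp(-rT) = 0.99700450; exp(-qT) = 1.00000000
C = S_0 * exp(-qT) * N(d1) - K * exp(-rT) * N(d2)
N(d1) = 0.50803484; N(d2) = 0.43846652
C = 10.7400 * 1.00000000 * 0.50803484 - 10.9000 * 0.99700450 * 0.43846652 = 0.6913


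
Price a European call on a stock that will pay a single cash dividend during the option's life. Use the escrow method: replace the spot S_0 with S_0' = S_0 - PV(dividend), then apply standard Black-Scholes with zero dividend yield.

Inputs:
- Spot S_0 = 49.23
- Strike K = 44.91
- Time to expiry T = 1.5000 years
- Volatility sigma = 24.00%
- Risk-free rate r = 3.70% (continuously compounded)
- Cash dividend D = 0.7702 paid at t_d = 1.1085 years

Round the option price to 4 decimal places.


Answer: Price = 8.8417

Derivation:
PV(D) = D * exp(-r * t_d) = 0.7702 * 0.95981521 = 0.73924968
S_0' = S_0 - PV(D) = 49.2300 - 0.73924968 = 48.49075032
d1 = (ln(S_0'/K) + (r + sigma^2/2)*T) / (sigma*sqrt(T)) = 0.59676571
d2 = d1 - sigma*sqrt(T) = 0.30282694
exp(-rT) = 0.94601202
N(d1) = 0.72466809; N(d2) = 0.61898912
C = S_0' * N(d1) - K * exp(-rT) * N(d2) = 48.49075032 * 0.72466809 - 44.9100 * 0.94601202 * 0.61898912 = 8.8417


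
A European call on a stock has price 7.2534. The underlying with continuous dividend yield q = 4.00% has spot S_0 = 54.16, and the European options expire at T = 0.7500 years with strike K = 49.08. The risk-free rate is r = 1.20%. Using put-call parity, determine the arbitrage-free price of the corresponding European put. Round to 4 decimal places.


Answer: Put price = 3.3343

Derivation:
Put-call parity: C - P = S_0 * exp(-qT) - K * exp(-rT).
S_0 * exp(-qT) = 54.1600 * 0.97044553 = 52.55933010
K * exp(-rT) = 49.0800 * 0.99104038 = 48.64026179
P = C - S*exp(-qT) + K*exp(-rT)
P = 7.2534 - 52.55933010 + 48.64026179 = 3.3343


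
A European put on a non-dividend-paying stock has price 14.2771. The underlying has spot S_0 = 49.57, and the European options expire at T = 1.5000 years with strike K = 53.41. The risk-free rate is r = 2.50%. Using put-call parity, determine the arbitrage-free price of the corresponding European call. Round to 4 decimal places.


Put-call parity: C - P = S_0 * exp(-qT) - K * exp(-rT).
S_0 * exp(-qT) = 49.5700 * 1.00000000 = 49.57000000
K * exp(-rT) = 53.4100 * 0.96319442 = 51.44421385
C = P + S*exp(-qT) - K*exp(-rT)
C = 14.2771 + 49.57000000 - 51.44421385 = 12.4029

Answer: Call price = 12.4029


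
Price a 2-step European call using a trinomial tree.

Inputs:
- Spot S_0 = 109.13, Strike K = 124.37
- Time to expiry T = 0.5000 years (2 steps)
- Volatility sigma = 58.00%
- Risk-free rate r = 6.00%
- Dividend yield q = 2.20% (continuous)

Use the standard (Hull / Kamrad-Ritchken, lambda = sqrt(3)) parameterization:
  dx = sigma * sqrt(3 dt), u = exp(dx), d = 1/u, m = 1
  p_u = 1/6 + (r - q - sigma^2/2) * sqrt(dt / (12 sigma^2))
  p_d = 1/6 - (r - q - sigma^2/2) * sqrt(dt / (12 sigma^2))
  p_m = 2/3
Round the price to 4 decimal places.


dt = T/N = 0.250000; dx = sigma*sqrt(3*dt) = 0.502295
u = exp(dx) = 1.652509; d = 1/u = 0.605140
p_u = 0.134265, p_m = 0.666667, p_d = 0.199068
Discount per step: exp(-r*dt) = 0.985112
Stock lattice S(k, j) with j the centered position index:
  k=0: S(0,+0) = 109.1300
  k=1: S(1,-1) = 66.0390; S(1,+0) = 109.1300; S(1,+1) = 180.3383
  k=2: S(2,-2) = 39.9629; S(2,-1) = 66.0390; S(2,+0) = 109.1300; S(2,+1) = 180.3383; S(2,+2) = 298.0107
Terminal payoffs V(N, j) = max(S_T - K, 0):
  V(2,-2) = 0.000000; V(2,-1) = 0.000000; V(2,+0) = 0.000000; V(2,+1) = 55.968306; V(2,+2) = 173.640673
Backward induction: V(k, j) = exp(-r*dt) * [p_u * V(k+1, j+1) + p_m * V(k+1, j) + p_d * V(k+1, j-1)]
  V(1,-1) = exp(-r*dt) * [p_u*0.000000 + p_m*0.000000 + p_d*0.000000] = 0.000000
  V(1,+0) = exp(-r*dt) * [p_u*55.968306 + p_m*0.000000 + p_d*0.000000] = 7.402728
  V(1,+1) = exp(-r*dt) * [p_u*173.640673 + p_m*55.968306 + p_d*0.000000] = 59.723528
  V(0,+0) = exp(-r*dt) * [p_u*59.723528 + p_m*7.402728 + p_d*0.000000] = 12.761094

Answer: Price = V(0,0) = 12.7611


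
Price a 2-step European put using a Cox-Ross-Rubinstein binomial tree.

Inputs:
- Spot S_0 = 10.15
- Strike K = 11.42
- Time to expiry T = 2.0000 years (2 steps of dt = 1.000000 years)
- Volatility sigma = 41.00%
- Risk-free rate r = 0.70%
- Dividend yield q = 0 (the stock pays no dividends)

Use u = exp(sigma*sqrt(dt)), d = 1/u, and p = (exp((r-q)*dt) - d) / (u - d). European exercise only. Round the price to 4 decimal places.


dt = T/N = 1.000000
u = exp(sigma*sqrt(dt)) = 1.506818; d = 1/u = 0.663650
p = (exp((r-q)*dt) - d) / (u - d) = 0.407243
Discount per step: exp(-r*dt) = 0.993024
Stock lattice S(k, i) with i counting down-moves:
  k=0: S(0,0) = 10.1500
  k=1: S(1,0) = 15.2942; S(1,1) = 6.7361
  k=2: S(2,0) = 23.0456; S(2,1) = 10.1500; S(2,2) = 4.4704
Terminal payoffs V(N, i) = max(K - S_T, 0):
  V(2,0) = 0.000000; V(2,1) = 1.270000; V(2,2) = 6.949619
Backward induction: V(k, i) = exp(-r*dt) * [p * V(k+1, i) + (1-p) * V(k+1, i+1)].
  V(1,0) = exp(-r*dt) * [p*0.000000 + (1-p)*1.270000] = 0.747550
  V(1,1) = exp(-r*dt) * [p*1.270000 + (1-p)*6.949619] = 4.604289
  V(0,0) = exp(-r*dt) * [p*0.747550 + (1-p)*4.604289] = 3.012497

Answer: Price = V(0,0) = 3.0125


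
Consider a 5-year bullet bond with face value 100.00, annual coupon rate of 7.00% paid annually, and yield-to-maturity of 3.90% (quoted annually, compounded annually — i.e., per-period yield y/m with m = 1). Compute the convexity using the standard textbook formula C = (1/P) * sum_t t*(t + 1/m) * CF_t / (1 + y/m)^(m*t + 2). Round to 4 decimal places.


Coupon per period c = face * coupon_rate / m = 7.000000
Periods per year m = 1; per-period yield y/m = 0.039000
Number of cashflows N = 5
Cashflows (t years, CF_t, discount factor 1/(1+y/m)^(m*t), PV):
  t = 1.0000: CF_t = 7.000000, DF = 0.962464, PV = 6.737247
  t = 2.0000: CF_t = 7.000000, DF = 0.926337, PV = 6.484357
  t = 3.0000: CF_t = 7.000000, DF = 0.891566, PV = 6.240960
  t = 4.0000: CF_t = 7.000000, DF = 0.858100, PV = 6.006699
  t = 5.0000: CF_t = 107.000000, DF = 0.825890, PV = 88.370241
Price P = sum_t PV_t = 113.839505
Convexity numerator sum_t t*(t + 1/m) * CF_t / (1+y/m)^(m*t + 2):
  t = 1.0000: term = 12.481920
  t = 2.0000: term = 36.040192
  t = 3.0000: term = 69.374769
  t = 4.0000: term = 111.284518
  t = 5.0000: term = 2455.818120
Convexity = (1/P) * sum = 2684.999520 / 113.839505 = 23.585833

Answer: Convexity = 23.5858


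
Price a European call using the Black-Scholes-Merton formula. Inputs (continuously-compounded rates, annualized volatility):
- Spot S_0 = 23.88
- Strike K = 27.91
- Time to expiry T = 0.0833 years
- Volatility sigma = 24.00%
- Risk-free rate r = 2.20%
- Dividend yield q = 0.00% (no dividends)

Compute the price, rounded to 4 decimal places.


d1 = (ln(S/K) + (r - q + 0.5*sigma^2) * T) / (sigma * sqrt(T)) = -2.19021391
d2 = d1 - sigma * sqrt(T) = -2.25948208
exp(-rT) = 0.99816908; exp(-qT) = 1.00000000
C = S_0 * exp(-qT) * N(d1) - K * exp(-rT) * N(d2)
N(d1) = 0.01425436; N(d2) = 0.01192671
C = 23.8800 * 1.00000000 * 0.01425436 - 27.9100 * 0.99816908 * 0.01192671 = 0.0081

Answer: Price = 0.0081


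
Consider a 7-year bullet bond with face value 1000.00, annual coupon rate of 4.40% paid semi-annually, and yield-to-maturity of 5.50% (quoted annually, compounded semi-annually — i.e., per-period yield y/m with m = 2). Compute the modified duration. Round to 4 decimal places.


Coupon per period c = face * coupon_rate / m = 22.000000
Periods per year m = 2; per-period yield y/m = 0.027500
Number of cashflows N = 14
Cashflows (t years, CF_t, discount factor 1/(1+y/m)^(m*t), PV):
  t = 0.5000: CF_t = 22.000000, DF = 0.973236, PV = 21.411192
  t = 1.0000: CF_t = 22.000000, DF = 0.947188, PV = 20.838143
  t = 1.5000: CF_t = 22.000000, DF = 0.921838, PV = 20.280431
  t = 2.0000: CF_t = 22.000000, DF = 0.897166, PV = 19.737646
  t = 2.5000: CF_t = 22.000000, DF = 0.873154, PV = 19.209388
  t = 3.0000: CF_t = 22.000000, DF = 0.849785, PV = 18.695268
  t = 3.5000: CF_t = 22.000000, DF = 0.827041, PV = 18.194908
  t = 4.0000: CF_t = 22.000000, DF = 0.804906, PV = 17.707940
  t = 4.5000: CF_t = 22.000000, DF = 0.783364, PV = 17.234005
  t = 5.0000: CF_t = 22.000000, DF = 0.762398, PV = 16.772754
  t = 5.5000: CF_t = 22.000000, DF = 0.741993, PV = 16.323848
  t = 6.0000: CF_t = 22.000000, DF = 0.722134, PV = 15.886957
  t = 6.5000: CF_t = 22.000000, DF = 0.702807, PV = 15.461758
  t = 7.0000: CF_t = 1022.000000, DF = 0.683997, PV = 699.045216
Price P = sum_t PV_t = 936.799455
First compute Macaulay numerator sum_t t * PV_t:
  t * PV_t at t = 0.5000: 10.705596
  t * PV_t at t = 1.0000: 20.838143
  t * PV_t at t = 1.5000: 30.420647
  t * PV_t at t = 2.0000: 39.475292
  t * PV_t at t = 2.5000: 48.023470
  t * PV_t at t = 3.0000: 56.085804
  t * PV_t at t = 3.5000: 63.682178
  t * PV_t at t = 4.0000: 70.831759
  t * PV_t at t = 4.5000: 77.553021
  t * PV_t at t = 5.0000: 83.863770
  t * PV_t at t = 5.5000: 89.781165
  t * PV_t at t = 6.0000: 95.321741
  t * PV_t at t = 6.5000: 100.501430
  t * PV_t at t = 7.0000: 4893.316514
Macaulay duration D = 5680.400531 / 936.799455 = 6.063625
Modified duration = D / (1 + y/m) = 6.063625 / (1 + 0.027500) = 5.901338

Answer: Modified duration = 5.9013


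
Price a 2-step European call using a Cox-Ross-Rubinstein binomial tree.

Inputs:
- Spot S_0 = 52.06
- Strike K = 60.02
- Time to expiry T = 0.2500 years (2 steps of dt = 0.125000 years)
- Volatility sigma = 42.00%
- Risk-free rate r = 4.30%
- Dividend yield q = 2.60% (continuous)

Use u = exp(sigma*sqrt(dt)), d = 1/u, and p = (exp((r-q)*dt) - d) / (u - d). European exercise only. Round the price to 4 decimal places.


dt = T/N = 0.125000
u = exp(sigma*sqrt(dt)) = 1.160084; d = 1/u = 0.862007
p = (exp((r-q)*dt) - d) / (u - d) = 0.470082
Discount per step: exp(-r*dt) = 0.994639
Stock lattice S(k, i) with i counting down-moves:
  k=0: S(0,0) = 52.0600
  k=1: S(1,0) = 60.3940; S(1,1) = 44.8761
  k=2: S(2,0) = 70.0621; S(2,1) = 52.0600; S(2,2) = 38.6835
Terminal payoffs V(N, i) = max(S_T - K, 0):
  V(2,0) = 10.042083; V(2,1) = 0.000000; V(2,2) = 0.000000
Backward induction: V(k, i) = exp(-r*dt) * [p * V(k+1, i) + (1-p) * V(k+1, i+1)].
  V(1,0) = exp(-r*dt) * [p*10.042083 + (1-p)*0.000000] = 4.695293
  V(1,1) = exp(-r*dt) * [p*0.000000 + (1-p)*0.000000] = 0.000000
  V(0,0) = exp(-r*dt) * [p*4.695293 + (1-p)*0.000000] = 2.195339

Answer: Price = V(0,0) = 2.1953


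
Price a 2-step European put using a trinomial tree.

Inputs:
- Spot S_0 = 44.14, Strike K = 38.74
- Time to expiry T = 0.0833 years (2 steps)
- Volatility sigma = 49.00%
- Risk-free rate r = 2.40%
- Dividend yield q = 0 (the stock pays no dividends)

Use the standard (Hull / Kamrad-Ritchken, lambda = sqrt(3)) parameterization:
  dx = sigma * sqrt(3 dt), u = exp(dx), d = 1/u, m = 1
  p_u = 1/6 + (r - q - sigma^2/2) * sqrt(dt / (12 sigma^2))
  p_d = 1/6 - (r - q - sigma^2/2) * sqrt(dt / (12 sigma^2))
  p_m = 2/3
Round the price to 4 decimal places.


Answer: Price = V(0,0) = 0.6226

Derivation:
dt = T/N = 0.041650; dx = sigma*sqrt(3*dt) = 0.173207
u = exp(dx) = 1.189112; d = 1/u = 0.840964
p_u = 0.155118, p_m = 0.666667, p_d = 0.178215
Discount per step: exp(-r*dt) = 0.999001
Stock lattice S(k, j) with j the centered position index:
  k=0: S(0,+0) = 44.1400
  k=1: S(1,-1) = 37.1201; S(1,+0) = 44.1400; S(1,+1) = 52.4874
  k=2: S(2,-2) = 31.2167; S(2,-1) = 37.1201; S(2,+0) = 44.1400; S(2,+1) = 52.4874; S(2,+2) = 62.4134
Terminal payoffs V(N, j) = max(K - S_T, 0):
  V(2,-2) = 7.523295; V(2,-1) = 1.619852; V(2,+0) = 0.000000; V(2,+1) = 0.000000; V(2,+2) = 0.000000
Backward induction: V(k, j) = exp(-r*dt) * [p_u * V(k+1, j+1) + p_m * V(k+1, j) + p_d * V(k+1, j-1)]
  V(1,-1) = exp(-r*dt) * [p_u*0.000000 + p_m*1.619852 + p_d*7.523295] = 2.418247
  V(1,+0) = exp(-r*dt) * [p_u*0.000000 + p_m*0.000000 + p_d*1.619852] = 0.288393
  V(1,+1) = exp(-r*dt) * [p_u*0.000000 + p_m*0.000000 + p_d*0.000000] = 0.000000
  V(0,+0) = exp(-r*dt) * [p_u*0.000000 + p_m*0.288393 + p_d*2.418247] = 0.622607
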